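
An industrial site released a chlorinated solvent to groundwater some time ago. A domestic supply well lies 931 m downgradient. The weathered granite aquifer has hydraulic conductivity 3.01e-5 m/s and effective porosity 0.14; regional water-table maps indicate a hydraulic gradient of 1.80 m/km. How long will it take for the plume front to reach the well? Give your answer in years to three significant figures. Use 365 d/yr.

K = 3.01e-5 m/s × 86400 s/d = 2.601 m/d
Darcy flux q = K·i = 2.601 × 0.0018 = 0.004681 m/d
v = Ki/n = 2.601·0.0018/0.14 = 0.03344 m/d
t = L / v = 931 / 0.03344 = 27840 d
   = 27840 / 365 = 76.3 yr

76.3 years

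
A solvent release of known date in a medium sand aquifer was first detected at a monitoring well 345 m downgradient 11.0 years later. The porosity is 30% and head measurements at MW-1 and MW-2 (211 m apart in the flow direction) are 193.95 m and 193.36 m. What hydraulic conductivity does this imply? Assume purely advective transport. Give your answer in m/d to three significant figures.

9.22 m/d

Hydraulic gradient i = (193.95 − 193.36) / 211 = 0.59 / 211 = 0.002796
t = 11.0 years = 4015 d
v = L / t = 345 / 4015 = 0.08593 m/d
K = v · n / i = 0.08593 × 0.30 / 0.002796 = 9.22 m/d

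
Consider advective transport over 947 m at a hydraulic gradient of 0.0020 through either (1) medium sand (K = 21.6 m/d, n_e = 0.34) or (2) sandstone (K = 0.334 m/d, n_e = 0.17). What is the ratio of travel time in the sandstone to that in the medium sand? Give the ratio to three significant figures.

Unit 1 (medium sand): v = 21.6×0.0020/0.34 = 0.1271 m/d, t = 947/0.1271 = 7453 d
Unit 2 (sandstone): v = 0.334×0.0020/0.17 = 0.003929 m/d, t = 947/0.003929 = 241000 d
t(sandstone) / t(medium sand) = 241000/7453 = 32.3

32.3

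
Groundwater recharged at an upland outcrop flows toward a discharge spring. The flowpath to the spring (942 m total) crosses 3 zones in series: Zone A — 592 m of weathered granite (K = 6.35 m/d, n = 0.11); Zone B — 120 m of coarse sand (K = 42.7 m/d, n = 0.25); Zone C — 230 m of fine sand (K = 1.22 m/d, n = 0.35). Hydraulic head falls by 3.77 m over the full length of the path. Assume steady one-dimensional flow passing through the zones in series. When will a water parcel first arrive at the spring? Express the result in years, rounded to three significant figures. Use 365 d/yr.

36.3 years

Steady 1-D flow in series ⇒ the Darcy flux q is identical in every zone and the zone head losses add (resistances L/K in series).
Σ(L/K) = 592/6.35 + 120/42.7 + 230/1.22 = 93.23 + 2.810 + 188.5 = 284.6 d
q = ΔH / Σ(L/K) = 3.77 / 284.6 = 0.01325 m/d (same in every zone)
Zone A: v = q/n = 0.01325/0.11 = 0.1204 m/d → t_A = 592/0.1204 = 4915 d
Zone B: v = q/n = 0.01325/0.25 = 0.05299 m/d → t_B = 120/0.05299 = 2264 d
Zone C: v = q/n = 0.01325/0.35 = 0.03785 m/d → t_C = 230/0.03785 = 6076 d
Total t = 4915 + 2264 + 6076 = 13260 d
   = 13260 / 365 = 36.3 yr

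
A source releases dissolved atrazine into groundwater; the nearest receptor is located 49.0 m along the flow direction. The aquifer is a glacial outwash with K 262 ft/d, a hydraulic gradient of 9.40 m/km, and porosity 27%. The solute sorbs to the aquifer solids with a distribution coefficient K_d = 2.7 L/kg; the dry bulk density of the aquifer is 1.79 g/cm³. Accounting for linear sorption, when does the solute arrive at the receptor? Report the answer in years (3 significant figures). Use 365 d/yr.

K = 262 ft/d × 0.3048 = 79.86 m/d
Darcy flux q = K·i = 79.86 × 0.0094 = 0.7507 m/d
v_s = q/n_e = 0.7507/0.27 = 2.780 m/d
Retardation R = 1 + ρ_b·K_d/n = 1 + 1.79×2.7/0.27 = 18.90
Contaminant velocity v_c = v/R = 2.780/18.90 = 0.1471 m/d
t = L/v_c = 49.0/0.1471 = 333.1 d
   = 333.1/365 = 0.913 yr

0.913 years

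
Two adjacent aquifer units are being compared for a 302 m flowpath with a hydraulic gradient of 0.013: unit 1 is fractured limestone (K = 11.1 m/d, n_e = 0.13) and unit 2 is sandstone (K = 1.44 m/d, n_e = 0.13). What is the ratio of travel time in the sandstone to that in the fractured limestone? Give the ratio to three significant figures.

7.71

Unit 1 (fractured limestone): v = 11.1×0.013/0.13 = 1.110 m/d, t = 302/1.110 = 272.1 d
Unit 2 (sandstone): v = 1.44×0.013/0.13 = 0.1440 m/d, t = 302/0.1440 = 2097 d
t(sandstone) / t(fractured limestone) = 2097/272.1 = 7.71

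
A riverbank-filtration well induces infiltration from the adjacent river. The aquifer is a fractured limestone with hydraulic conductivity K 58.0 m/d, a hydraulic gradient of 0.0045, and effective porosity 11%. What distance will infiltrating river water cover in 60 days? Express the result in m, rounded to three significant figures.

142 m

Darcy flux q = K·i = 58.0 × 0.0045 = 0.2610 m/d
v = Ki/n = 58.0·0.0045/0.11 = 2.373 m/d
L = v × T = 2.373 × 60 = 142.4 m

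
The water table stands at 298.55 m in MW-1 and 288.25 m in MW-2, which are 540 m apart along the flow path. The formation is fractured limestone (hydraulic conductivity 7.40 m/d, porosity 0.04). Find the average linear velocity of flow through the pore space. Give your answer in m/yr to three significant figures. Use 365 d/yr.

Hydraulic gradient i = (298.55 − 288.25) / 540 = 10.30 / 540 = 0.01907
Darcy flux q = K·i = 7.40 × 0.01907 = 0.1411 m/d
v = Ki/n = 7.40·0.01907/0.04 = 3.529 m/d
   = 3.529 × 365 = 1290 m/yr

1290 m/yr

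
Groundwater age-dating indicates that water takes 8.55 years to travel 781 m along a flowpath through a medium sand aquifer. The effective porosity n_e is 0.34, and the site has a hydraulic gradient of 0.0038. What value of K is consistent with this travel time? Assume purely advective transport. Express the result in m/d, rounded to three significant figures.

22.4 m/d

t = 8.55 years = 3121 d
v = L / t = 781 / 3121 = 0.2503 m/d
K = v · n / i = 0.2503 × 0.34 / 0.0038 = 22.4 m/d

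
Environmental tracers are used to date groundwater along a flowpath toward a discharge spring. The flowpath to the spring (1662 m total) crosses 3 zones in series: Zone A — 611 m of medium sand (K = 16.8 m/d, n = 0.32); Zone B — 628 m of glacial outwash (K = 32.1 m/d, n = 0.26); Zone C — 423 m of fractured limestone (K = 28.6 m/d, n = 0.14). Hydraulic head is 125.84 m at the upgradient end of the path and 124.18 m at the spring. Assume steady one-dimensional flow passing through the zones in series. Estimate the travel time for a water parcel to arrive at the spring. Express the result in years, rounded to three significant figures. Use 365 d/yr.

48.8 years

Total head drop ΔH = 125.84 − 124.18 = 1.66 m
Steady 1-D flow in series ⇒ the Darcy flux q is identical in every zone and the zone head losses add (resistances L/K in series).
Σ(L/K) = 611/16.8 + 628/32.1 + 423/28.6 = 36.37 + 19.56 + 14.79 = 70.72 d
q = ΔH / Σ(L/K) = 1.66 / 70.72 = 0.02347 m/d (same in every zone)
Zone A: v = q/n = 0.02347/0.32 = 0.07335 m/d → t_A = 611/0.07335 = 8330 d
Zone B: v = q/n = 0.02347/0.26 = 0.09028 m/d → t_B = 628/0.09028 = 6956 d
Zone C: v = q/n = 0.02347/0.14 = 0.1677 m/d → t_C = 423/0.1677 = 2523 d
Total t = 8330 + 6956 + 2523 = 17810 d
   = 17810 / 365 = 48.8 yr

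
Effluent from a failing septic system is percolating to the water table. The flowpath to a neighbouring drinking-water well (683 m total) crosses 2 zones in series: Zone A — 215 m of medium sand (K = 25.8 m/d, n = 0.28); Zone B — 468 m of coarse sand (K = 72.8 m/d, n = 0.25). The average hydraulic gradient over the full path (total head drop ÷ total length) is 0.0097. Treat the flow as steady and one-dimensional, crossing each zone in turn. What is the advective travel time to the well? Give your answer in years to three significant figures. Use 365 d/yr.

1.08 years

For zones in series the flux q is common to all zones; the equivalent conductivity is the harmonic (thickness-weighted) mean, K_eq = L_total / Σ(L_j/K_j).
Σ(L/K) = 215/25.8 + 468/72.8 = 8.333 + 6.429 = 14.76 d
K_eq = L_total / Σ(L/K) = 683 / 14.76 = 46.27 m/d
q = K_eq · i = 46.27 × 0.0097 = 0.4488 m/d (same in every zone)
Zone A: v = q/n = 0.4488/0.28 = 1.603 m/d → t_A = 215/1.603 = 134.1 d
Zone B: v = q/n = 0.4488/0.25 = 1.795 m/d → t_B = 468/1.795 = 260.7 d
Total t = 134.1 + 260.7 = 394.8 d
   = 394.8 / 365 = 1.08 yr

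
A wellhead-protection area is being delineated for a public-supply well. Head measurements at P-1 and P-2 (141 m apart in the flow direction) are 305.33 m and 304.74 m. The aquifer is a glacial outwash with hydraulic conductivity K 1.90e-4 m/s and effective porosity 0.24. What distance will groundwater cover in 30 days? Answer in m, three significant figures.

Hydraulic gradient i = (305.33 − 304.74) / 141 = 0.59 / 141 = 0.004184
K = 1.90e-4 m/s × 86400 s/d = 16.42 m/d
Specific discharge q = 16.42 × 0.004184 = 0.06869 m/d
v_s = q/n_e = 0.06869/0.24 = 0.2862 m/d
L = v × T = 0.2862 × 30 = 8.586 m

8.59 m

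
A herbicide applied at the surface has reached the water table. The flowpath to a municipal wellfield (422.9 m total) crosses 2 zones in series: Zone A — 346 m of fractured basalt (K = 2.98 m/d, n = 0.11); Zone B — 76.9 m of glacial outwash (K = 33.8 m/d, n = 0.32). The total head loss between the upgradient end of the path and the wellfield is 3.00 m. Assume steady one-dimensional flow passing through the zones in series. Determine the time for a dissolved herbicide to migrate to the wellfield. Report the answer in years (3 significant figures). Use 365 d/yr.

6.78 years

Continuity: the same q passes through each zone, so ΔH = q·Σ(L_j/K_j) — the zones act as resistances in series.
Σ(L/K) = 346/2.98 + 76.9/33.8 = 116.1 + 2.275 = 118.4 d
q = ΔH / Σ(L/K) = 3.00 / 118.4 = 0.02534 m/d (same in every zone)
Zone A: v = q/n = 0.02534/0.11 = 0.2304 m/d → t_A = 346/0.2304 = 1502 d
Zone B: v = q/n = 0.02534/0.32 = 0.07919 m/d → t_B = 76.9/0.07919 = 971.1 d
Total t = 1502 + 971.1 = 2473 d
   = 2473 / 365 = 6.78 yr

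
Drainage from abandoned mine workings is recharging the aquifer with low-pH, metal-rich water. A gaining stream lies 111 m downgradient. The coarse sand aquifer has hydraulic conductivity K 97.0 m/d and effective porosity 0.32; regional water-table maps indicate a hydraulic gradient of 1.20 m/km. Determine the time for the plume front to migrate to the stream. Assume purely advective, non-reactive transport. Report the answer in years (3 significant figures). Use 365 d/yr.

Darcy flux q = K·i = 97.0 × 0.0012 = 0.1164 m/d
Average linear velocity = 0.1164 / 0.32 = 0.3637 m/d
t = L / v = 111 / 0.3637 = 305.2 d
   = 305.2 / 365 = 0.836 yr

0.836 years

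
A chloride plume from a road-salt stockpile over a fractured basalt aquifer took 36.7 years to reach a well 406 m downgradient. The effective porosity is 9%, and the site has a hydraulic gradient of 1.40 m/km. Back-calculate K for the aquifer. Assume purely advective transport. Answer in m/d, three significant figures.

t = 36.7 years = 13400 d
v = L / t = 406 / 13400 = 0.03031 m/d
K = v · n / i = 0.03031 × 0.09 / 0.0014 = 1.95 m/d

1.95 m/d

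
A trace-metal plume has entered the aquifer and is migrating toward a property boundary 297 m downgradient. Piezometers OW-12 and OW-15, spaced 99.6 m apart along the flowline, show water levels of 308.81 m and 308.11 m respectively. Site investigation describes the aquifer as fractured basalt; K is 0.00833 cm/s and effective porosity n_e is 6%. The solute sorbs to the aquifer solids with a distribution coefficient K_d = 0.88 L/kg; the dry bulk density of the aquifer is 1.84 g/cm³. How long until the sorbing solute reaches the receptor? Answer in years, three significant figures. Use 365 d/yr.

Hydraulic gradient i = (308.81 − 308.11) / 99.6 = 0.70 / 99.6 = 0.007028
K = 0.00833 cm/s × 864 = 7.197 m/d
Darcy flux q = K·i = 7.197 × 0.007028 = 0.05058 m/d
Seepage velocity v = q / n = 0.05058 / 0.06 = 0.8430 m/d
Retardation R = 1 + ρ_b·K_d/n = 1 + 1.84×0.88/0.06 = 27.99
Contaminant velocity v_c = v/R = 0.8430/27.99 = 0.03012 m/d
t = L/v_c = 297/0.03012 = 9860 d
   = 9860/365 = 27.0 yr

27.0 years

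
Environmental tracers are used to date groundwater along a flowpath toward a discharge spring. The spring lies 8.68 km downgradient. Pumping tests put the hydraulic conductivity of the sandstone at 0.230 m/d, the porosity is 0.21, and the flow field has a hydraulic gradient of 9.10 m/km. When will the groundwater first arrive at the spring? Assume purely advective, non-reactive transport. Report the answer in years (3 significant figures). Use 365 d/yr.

Darcy flux q = K·i = 0.230 × 0.0091 = 0.002093 m/d
Average linear velocity = 0.002093 / 0.21 = 0.009967 m/d
L = 8.68 km = 8680 m
t = L / v = 8680 / 0.009967 = 870900 d
   = 870900 / 365 = 2390 yr

2390 years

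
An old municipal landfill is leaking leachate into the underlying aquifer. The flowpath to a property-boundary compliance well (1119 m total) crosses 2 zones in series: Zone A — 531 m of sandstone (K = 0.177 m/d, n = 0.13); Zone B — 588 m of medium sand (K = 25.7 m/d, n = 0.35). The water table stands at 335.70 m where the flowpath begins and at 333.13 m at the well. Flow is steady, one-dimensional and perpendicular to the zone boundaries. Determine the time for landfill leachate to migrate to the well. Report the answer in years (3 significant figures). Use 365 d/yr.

Total head drop ΔH = 335.70 − 333.13 = 2.57 m
Continuity: the same q passes through each zone, so ΔH = q·Σ(L_j/K_j) — the zones act as resistances in series.
Σ(L/K) = 531/0.177 + 588/25.7 = 3000 + 22.88 = 3023 d
q = ΔH / Σ(L/K) = 2.57 / 3023 = 8.502e-4 m/d (same in every zone)
Zone A: v = q/n = 8.502e-4/0.13 = 0.006540 m/d → t_A = 531/0.006540 = 81190 d
Zone B: v = q/n = 8.502e-4/0.35 = 0.002429 m/d → t_B = 588/0.002429 = 242100 d
Total t = 81190 + 242100 = 323300 d
   = 323300 / 365 = 886 yr

886 years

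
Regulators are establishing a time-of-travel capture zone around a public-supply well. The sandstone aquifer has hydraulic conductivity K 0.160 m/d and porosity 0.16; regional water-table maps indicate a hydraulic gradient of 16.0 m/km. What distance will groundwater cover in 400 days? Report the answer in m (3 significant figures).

6.40 m

Darcy flux q = K·i = 0.160 × 0.016 = 0.002560 m/d
v_s = q/n_e = 0.002560/0.16 = 0.01600 m/d
L = v × T = 0.01600 × 400 = 6.400 m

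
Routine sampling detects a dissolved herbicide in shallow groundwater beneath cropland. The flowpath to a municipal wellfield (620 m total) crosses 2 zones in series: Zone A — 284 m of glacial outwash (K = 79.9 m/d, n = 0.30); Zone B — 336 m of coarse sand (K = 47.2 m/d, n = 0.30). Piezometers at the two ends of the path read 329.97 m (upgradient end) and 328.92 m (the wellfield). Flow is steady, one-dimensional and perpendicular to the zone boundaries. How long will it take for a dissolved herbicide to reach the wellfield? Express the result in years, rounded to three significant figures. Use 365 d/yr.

5.18 years

Total head drop ΔH = 329.97 − 328.92 = 1.05 m
Continuity: the same q passes through each zone, so ΔH = q·Σ(L_j/K_j) — the zones act as resistances in series.
Σ(L/K) = 284/79.9 + 336/47.2 = 3.554 + 7.119 = 10.67 d
q = ΔH / Σ(L/K) = 1.05 / 10.67 = 0.09838 m/d (same in every zone)
Zone A: v = q/n = 0.09838/0.30 = 0.3279 m/d → t_A = 284/0.3279 = 866.0 d
Zone B: v = q/n = 0.09838/0.30 = 0.3279 m/d → t_B = 336/0.3279 = 1025 d
Total t = 866.0 + 1025 = 1891 d
   = 1891 / 365 = 5.18 yr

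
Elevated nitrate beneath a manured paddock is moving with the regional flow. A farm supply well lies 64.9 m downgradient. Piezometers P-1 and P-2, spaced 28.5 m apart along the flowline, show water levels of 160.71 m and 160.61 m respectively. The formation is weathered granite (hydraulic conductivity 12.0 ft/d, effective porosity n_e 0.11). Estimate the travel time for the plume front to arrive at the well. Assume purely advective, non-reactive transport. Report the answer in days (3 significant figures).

Hydraulic gradient i = (160.71 − 160.61) / 28.5 = 0.10 / 28.5 = 0.003509
K = 12.0 ft/d × 0.3048 = 3.658 m/d
Specific discharge q = 3.658 × 0.003509 = 0.01283 m/d
Average linear velocity = 0.01283 / 0.11 = 0.1167 m/d
t = L / v = 64.9 / 0.1167 = 556.3 d

556 days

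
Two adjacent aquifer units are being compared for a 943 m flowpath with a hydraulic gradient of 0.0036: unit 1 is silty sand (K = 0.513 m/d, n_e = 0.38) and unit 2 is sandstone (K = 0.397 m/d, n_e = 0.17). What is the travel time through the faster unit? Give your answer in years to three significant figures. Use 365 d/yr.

307 years

Unit 1 (silty sand): v = 0.513×0.0036/0.38 = 0.004860 m/d, t = 943/0.004860 = 194000 d
Unit 2 (sandstone): v = 0.397×0.0036/0.17 = 0.008407 m/d, t = 943/0.008407 = 112200 d
Faster: 112200 d / 365 = 307 yr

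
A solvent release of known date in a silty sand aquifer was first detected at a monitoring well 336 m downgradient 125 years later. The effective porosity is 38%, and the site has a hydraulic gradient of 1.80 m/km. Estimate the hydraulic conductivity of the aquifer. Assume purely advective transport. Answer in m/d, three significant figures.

t = 125 years = 45630 d
v = L / t = 336 / 45630 = 0.007364 m/d
K = v · n / i = 0.007364 × 0.38 / 0.0018 = 1.55 m/d

1.55 m/d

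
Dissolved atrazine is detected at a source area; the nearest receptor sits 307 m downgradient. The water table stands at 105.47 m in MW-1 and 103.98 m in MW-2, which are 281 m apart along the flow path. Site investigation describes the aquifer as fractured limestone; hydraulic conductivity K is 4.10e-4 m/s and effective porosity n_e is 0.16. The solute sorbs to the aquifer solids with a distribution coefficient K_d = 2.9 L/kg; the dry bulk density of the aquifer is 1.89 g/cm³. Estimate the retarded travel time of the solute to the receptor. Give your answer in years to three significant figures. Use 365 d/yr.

Hydraulic gradient i = (105.47 − 103.98) / 281 = 1.49 / 281 = 0.005302
K = 4.10e-4 m/s × 86400 s/d = 35.42 m/d
Specific discharge q = 35.42 × 0.005302 = 0.1878 m/d
v = Ki/n = 35.42·0.005302/0.16 = 1.174 m/d
Retardation R = 1 + ρ_b·K_d/n = 1 + 1.89×2.9/0.16 = 35.26
Contaminant velocity v_c = v/R = 1.174/35.26 = 0.03330 m/d
t = L/v_c = 307/0.03330 = 9220 d
   = 9220/365 = 25.3 yr

25.3 years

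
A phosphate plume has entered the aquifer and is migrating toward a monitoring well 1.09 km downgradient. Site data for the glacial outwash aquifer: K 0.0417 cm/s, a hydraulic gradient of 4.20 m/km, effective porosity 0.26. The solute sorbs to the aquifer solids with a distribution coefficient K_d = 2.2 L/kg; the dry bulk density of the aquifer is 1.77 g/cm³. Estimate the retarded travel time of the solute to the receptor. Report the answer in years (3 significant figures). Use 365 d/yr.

82.0 years

K = 0.0417 cm/s × 864 = 36.03 m/d
q = Ki = 36.03 × 0.0042 = 0.1513 m/d
Seepage velocity v = q / n = 0.1513 / 0.26 = 0.5820 m/d
Retardation R = 1 + ρ_b·K_d/n = 1 + 1.77×2.2/0.26 = 15.98
Contaminant velocity v_c = v/R = 0.5820/15.98 = 0.03643 m/d
L = 1.09 km = 1090 m
t = L/v_c = 1090/0.03643 = 29920 d
   = 29920/365 = 82.0 yr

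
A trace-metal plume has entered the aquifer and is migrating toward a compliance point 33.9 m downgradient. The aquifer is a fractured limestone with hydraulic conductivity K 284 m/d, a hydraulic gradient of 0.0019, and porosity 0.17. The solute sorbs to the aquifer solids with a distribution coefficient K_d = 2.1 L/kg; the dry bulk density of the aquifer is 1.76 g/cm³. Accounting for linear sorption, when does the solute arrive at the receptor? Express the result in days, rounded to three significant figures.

q = Ki = 284 × 0.0019 = 0.5396 m/d
Seepage velocity v = q / n = 0.5396 / 0.17 = 3.174 m/d
Retardation R = 1 + ρ_b·K_d/n = 1 + 1.76×2.1/0.17 = 22.74
Contaminant velocity v_c = v/R = 3.174/22.74 = 0.1396 m/d
t = L/v_c = 33.9/0.1396 = 242.9 d

243 days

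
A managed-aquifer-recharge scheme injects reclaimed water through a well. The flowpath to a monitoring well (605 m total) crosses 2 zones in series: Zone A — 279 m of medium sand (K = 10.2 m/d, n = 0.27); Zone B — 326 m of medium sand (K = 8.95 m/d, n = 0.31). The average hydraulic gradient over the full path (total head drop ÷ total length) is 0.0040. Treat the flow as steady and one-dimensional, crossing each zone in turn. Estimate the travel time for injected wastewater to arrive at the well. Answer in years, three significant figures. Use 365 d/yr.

12.7 years

For zones in series the flux q is common to all zones; the equivalent conductivity is the harmonic (thickness-weighted) mean, K_eq = L_total / Σ(L_j/K_j).
Σ(L/K) = 279/10.2 + 326/8.95 = 27.35 + 36.42 = 63.78 d
K_eq = L_total / Σ(L/K) = 605 / 63.78 = 9.486 m/d
q = K_eq · i = 9.486 × 0.0040 = 0.03794 m/d (same in every zone)
Zone A: v = q/n = 0.03794/0.27 = 0.1405 m/d → t_A = 279/0.1405 = 1985 d
Zone B: v = q/n = 0.03794/0.31 = 0.1224 m/d → t_B = 326/0.1224 = 2663 d
Total t = 1985 + 2663 = 4649 d
   = 4649 / 365 = 12.7 yr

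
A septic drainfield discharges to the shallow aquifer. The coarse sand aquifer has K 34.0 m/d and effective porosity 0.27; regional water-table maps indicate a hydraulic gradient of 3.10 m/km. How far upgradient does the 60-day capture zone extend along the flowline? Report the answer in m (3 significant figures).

q = Ki = 34.0 × 0.0031 = 0.1054 m/d
Average linear velocity = 0.1054 / 0.27 = 0.3904 m/d
L = v × T = 0.3904 × 60 = 23.42 m

23.4 m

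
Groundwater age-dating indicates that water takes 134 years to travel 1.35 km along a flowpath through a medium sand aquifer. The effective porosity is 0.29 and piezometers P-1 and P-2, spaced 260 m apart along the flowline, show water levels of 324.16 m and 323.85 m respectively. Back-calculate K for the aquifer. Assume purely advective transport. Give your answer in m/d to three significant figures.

6.71 m/d

Hydraulic gradient i = (324.16 − 323.85) / 260 = 0.31 / 260 = 0.001192
t = 134 years = 48910 d
L = 1.35 km = 1350 m
v = L / t = 1350 / 48910 = 0.02760 m/d
K = v · n / i = 0.02760 × 0.29 / 0.001192 = 6.71 m/d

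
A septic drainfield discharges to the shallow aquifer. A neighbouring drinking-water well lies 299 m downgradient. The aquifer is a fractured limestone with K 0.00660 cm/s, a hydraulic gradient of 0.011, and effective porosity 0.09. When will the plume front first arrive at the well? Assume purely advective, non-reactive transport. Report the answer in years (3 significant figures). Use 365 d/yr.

K = 0.00660 cm/s × 864 = 5.702 m/d
Darcy flux q = K·i = 5.702 × 0.011 = 0.06273 m/d
Average linear velocity = 0.06273 / 0.09 = 0.6970 m/d
t = L / v = 299 / 0.6970 = 429.0 d
   = 429.0 / 365 = 1.18 yr

1.18 years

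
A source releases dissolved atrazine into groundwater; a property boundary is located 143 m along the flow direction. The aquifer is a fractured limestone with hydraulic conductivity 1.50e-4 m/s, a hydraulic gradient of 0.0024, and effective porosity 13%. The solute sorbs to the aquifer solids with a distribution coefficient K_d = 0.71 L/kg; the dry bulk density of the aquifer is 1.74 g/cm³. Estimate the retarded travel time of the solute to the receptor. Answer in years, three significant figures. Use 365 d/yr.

K = 1.50e-4 m/s × 86400 s/d = 12.96 m/d
Darcy flux q = K·i = 12.96 × 0.0024 = 0.03110 m/d
v_s = q/n_e = 0.03110/0.13 = 0.2393 m/d
Retardation R = 1 + ρ_b·K_d/n = 1 + 1.74×0.71/0.13 = 10.50
Contaminant velocity v_c = v/R = 0.2393/10.50 = 0.02278 m/d
t = L/v_c = 143/0.02278 = 6277 d
   = 6277/365 = 17.2 yr

17.2 years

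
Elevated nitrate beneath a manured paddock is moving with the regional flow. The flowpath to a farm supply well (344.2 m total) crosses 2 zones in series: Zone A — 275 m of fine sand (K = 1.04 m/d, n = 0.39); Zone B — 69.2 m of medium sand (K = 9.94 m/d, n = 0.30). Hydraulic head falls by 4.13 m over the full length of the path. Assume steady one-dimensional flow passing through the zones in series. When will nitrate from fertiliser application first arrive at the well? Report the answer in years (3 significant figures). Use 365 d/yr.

Steady 1-D flow in series ⇒ the Darcy flux q is identical in every zone and the zone head losses add (resistances L/K in series).
Σ(L/K) = 275/1.04 + 69.2/9.94 = 264.4 + 6.962 = 271.4 d
q = ΔH / Σ(L/K) = 4.13 / 271.4 = 0.01522 m/d (same in every zone)
Zone A: v = q/n = 0.01522/0.39 = 0.03902 m/d → t_A = 275/0.03902 = 7047 d
Zone B: v = q/n = 0.01522/0.30 = 0.05073 m/d → t_B = 69.2/0.05073 = 1364 d
Total t = 7047 + 1364 = 8412 d
   = 8412 / 365 = 23.0 yr

23.0 years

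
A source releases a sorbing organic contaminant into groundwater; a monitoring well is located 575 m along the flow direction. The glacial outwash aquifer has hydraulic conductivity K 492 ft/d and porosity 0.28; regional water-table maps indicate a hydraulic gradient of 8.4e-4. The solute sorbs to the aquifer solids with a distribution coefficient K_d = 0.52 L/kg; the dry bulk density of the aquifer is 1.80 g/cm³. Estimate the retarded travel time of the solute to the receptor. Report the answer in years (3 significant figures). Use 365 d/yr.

15.2 years

K = 492 ft/d × 0.3048 = 150.0 m/d
Darcy flux q = K·i = 150.0 × 8.4e-4 = 0.1260 m/d
Seepage velocity v = q / n = 0.1260 / 0.28 = 0.4499 m/d
Retardation R = 1 + ρ_b·K_d/n = 1 + 1.80×0.52/0.28 = 4.343
Contaminant velocity v_c = v/R = 0.4499/4.343 = 0.1036 m/d
t = L/v_c = 575/0.1036 = 5551 d
   = 5551/365 = 15.2 yr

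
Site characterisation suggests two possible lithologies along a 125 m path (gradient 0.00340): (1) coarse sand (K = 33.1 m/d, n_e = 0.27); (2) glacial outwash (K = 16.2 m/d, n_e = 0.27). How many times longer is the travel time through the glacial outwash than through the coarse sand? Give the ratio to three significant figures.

Unit 1 (coarse sand): v = 33.1×0.0034/0.27 = 0.4168 m/d, t = 125/0.4168 = 299.9 d
Unit 2 (glacial outwash): v = 16.2×0.0034/0.27 = 0.2040 m/d, t = 125/0.2040 = 612.7 d
t(glacial outwash) / t(coarse sand) = 612.7/299.9 = 2.04

2.04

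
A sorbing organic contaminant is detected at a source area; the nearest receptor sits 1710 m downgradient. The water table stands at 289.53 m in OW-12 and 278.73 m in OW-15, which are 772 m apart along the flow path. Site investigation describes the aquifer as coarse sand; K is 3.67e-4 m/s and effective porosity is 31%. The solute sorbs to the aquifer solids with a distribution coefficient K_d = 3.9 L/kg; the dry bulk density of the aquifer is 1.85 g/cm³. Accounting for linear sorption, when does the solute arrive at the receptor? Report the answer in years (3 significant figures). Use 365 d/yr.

79.5 years

Hydraulic gradient i = (289.53 − 278.73) / 772 = 10.80 / 772 = 0.01399
K = 3.67e-4 m/s × 86400 s/d = 31.71 m/d
q = Ki = 31.71 × 0.01399 = 0.4436 m/d
v_s = q/n_e = 0.4436/0.31 = 1.431 m/d
Retardation R = 1 + ρ_b·K_d/n = 1 + 1.85×3.9/0.31 = 24.27
Contaminant velocity v_c = v/R = 1.431/24.27 = 0.05895 m/d
t = L/v_c = 1710/0.05895 = 29010 d
   = 29010/365 = 79.5 yr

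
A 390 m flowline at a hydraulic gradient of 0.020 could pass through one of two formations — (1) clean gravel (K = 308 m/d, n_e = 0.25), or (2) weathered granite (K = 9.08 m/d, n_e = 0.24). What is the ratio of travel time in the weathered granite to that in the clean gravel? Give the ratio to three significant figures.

32.6

Unit 1 (clean gravel): v = 308×0.020/0.25 = 24.64 m/d, t = 390/24.64 = 15.83 d
Unit 2 (weathered granite): v = 9.08×0.020/0.24 = 0.7567 m/d, t = 390/0.7567 = 515.4 d
t(weathered granite) / t(clean gravel) = 515.4/15.83 = 32.6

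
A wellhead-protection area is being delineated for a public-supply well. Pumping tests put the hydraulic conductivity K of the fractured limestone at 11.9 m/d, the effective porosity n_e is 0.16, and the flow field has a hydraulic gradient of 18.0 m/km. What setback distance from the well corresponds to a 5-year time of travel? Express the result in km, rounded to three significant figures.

2.44 km

q = Ki = 11.9 × 0.018 = 0.2142 m/d
Seepage velocity v = q / n = 0.2142 / 0.16 = 1.339 m/d
T = 5 yr × 365 = 1825 d
L = v × T = 1.339 × 1825 = 2443 m
   = 2.44 km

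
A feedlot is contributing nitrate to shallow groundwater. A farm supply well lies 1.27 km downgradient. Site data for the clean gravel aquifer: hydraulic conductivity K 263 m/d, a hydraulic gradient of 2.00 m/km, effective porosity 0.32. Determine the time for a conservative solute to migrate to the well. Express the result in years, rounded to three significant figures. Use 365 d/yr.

Specific discharge q = 263 × 0.0020 = 0.5260 m/d
Average linear velocity = 0.5260 / 0.32 = 1.644 m/d
L = 1.27 km = 1270 m
t = L / v = 1270 / 1.644 = 772.6 d
   = 772.6 / 365 = 2.12 yr

2.12 years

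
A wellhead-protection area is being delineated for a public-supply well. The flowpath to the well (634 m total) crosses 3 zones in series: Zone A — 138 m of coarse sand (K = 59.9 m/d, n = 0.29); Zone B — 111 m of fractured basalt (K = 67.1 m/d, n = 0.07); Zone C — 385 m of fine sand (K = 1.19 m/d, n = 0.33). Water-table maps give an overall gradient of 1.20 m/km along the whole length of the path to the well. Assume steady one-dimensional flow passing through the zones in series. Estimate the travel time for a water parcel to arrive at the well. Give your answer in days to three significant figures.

Steady 1-D flow in series ⇒ the Darcy flux q is identical in every zone and the zone head losses add (resistances L/K in series).
Σ(L/K) = 138/59.9 + 111/67.1 + 385/1.19 = 2.304 + 1.654 + 323.5 = 327.5 d
K_eq = L_total / Σ(L/K) = 634 / 327.5 = 1.936 m/d
q = K_eq · i = 1.936 × 0.0012 = 0.002323 m/d (same in every zone)
Zone A: v = q/n = 0.002323/0.29 = 0.008011 m/d → t_A = 138/0.008011 = 17230 d
Zone B: v = q/n = 0.002323/0.07 = 0.03319 m/d → t_B = 111/0.03319 = 3345 d
Zone C: v = q/n = 0.002323/0.33 = 0.007040 m/d → t_C = 385/0.007040 = 54690 d
Total t = 17230 + 3345 + 54690 = 75260 d

75300 days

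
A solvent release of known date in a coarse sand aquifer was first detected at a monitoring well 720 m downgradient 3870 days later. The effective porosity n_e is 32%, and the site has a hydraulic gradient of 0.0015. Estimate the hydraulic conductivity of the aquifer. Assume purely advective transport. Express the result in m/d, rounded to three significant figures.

39.7 m/d

v = L / t = 720 / 3870 = 0.1860 m/d
K = v · n / i = 0.1860 × 0.32 / 0.0015 = 39.7 m/d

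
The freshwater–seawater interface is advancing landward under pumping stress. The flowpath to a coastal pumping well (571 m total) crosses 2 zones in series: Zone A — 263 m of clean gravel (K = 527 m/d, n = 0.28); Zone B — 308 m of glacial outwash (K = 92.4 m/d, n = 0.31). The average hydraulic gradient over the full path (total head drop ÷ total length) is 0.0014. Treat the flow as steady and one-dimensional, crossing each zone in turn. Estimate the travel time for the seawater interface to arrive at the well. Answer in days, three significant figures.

For zones in series the flux q is common to all zones; the equivalent conductivity is the harmonic (thickness-weighted) mean, K_eq = L_total / Σ(L_j/K_j).
Σ(L/K) = 263/527 + 308/92.4 = 0.4991 + 3.333 = 3.832 d
K_eq = L_total / Σ(L/K) = 571 / 3.832 = 149.0 m/d
q = K_eq · i = 149.0 × 0.0014 = 0.2086 m/d (same in every zone)
Zone A: v = q/n = 0.2086/0.28 = 0.7450 m/d → t_A = 263/0.7450 = 353.0 d
Zone B: v = q/n = 0.2086/0.31 = 0.6729 m/d → t_B = 308/0.6729 = 457.7 d
Total t = 353.0 + 457.7 = 810.8 d

811 days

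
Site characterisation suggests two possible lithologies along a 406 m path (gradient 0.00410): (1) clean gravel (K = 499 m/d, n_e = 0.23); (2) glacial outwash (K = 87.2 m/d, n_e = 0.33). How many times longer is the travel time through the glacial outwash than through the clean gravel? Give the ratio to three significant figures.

8.21

Unit 1 (clean gravel): v = 499×0.0041/0.23 = 8.895 m/d, t = 406/8.895 = 45.64 d
Unit 2 (glacial outwash): v = 87.2×0.0041/0.33 = 1.083 m/d, t = 406/1.083 = 374.7 d
t(glacial outwash) / t(clean gravel) = 374.7/45.64 = 8.21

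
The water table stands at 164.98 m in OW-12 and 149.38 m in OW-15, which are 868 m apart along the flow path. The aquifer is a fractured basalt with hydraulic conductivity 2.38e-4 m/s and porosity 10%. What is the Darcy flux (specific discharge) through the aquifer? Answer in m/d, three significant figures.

Hydraulic gradient i = (164.98 − 149.38) / 868 = 15.60 / 868 = 0.01797
K = 2.38e-4 m/s × 86400 s/d = 20.56 m/d
q = Ki = 20.56 × 0.01797 = 0.3696 m/d

0.370 m/d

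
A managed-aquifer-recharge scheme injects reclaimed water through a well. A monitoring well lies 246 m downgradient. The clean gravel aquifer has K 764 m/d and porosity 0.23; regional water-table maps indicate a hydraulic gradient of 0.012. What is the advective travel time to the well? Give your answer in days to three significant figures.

6.17 days

Darcy flux q = K·i = 764 × 0.012 = 9.168 m/d
v_s = q/n_e = 9.168/0.23 = 39.86 m/d
t = L / v = 246 / 39.86 = 6.171 d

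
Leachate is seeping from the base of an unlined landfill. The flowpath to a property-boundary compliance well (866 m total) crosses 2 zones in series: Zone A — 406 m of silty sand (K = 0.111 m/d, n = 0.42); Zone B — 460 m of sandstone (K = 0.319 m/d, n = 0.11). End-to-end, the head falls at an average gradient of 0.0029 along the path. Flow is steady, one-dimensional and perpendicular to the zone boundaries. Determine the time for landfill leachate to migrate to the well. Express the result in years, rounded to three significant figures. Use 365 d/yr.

1230 years

For zones in series the flux q is common to all zones; the equivalent conductivity is the harmonic (thickness-weighted) mean, K_eq = L_total / Σ(L_j/K_j).
Σ(L/K) = 406/0.111 + 460/0.319 = 3658 + 1442 = 5100 d
K_eq = L_total / Σ(L/K) = 866 / 5100 = 0.1698 m/d
q = K_eq · i = 0.1698 × 0.0029 = 4.925e-4 m/d (same in every zone)
Zone A: v = q/n = 4.925e-4/0.42 = 0.001173 m/d → t_A = 406/0.001173 = 346300 d
Zone B: v = q/n = 4.925e-4/0.11 = 0.004477 m/d → t_B = 460/0.004477 = 102700 d
Total t = 346300 + 102700 = 449000 d
   = 449000 / 365 = 1230 yr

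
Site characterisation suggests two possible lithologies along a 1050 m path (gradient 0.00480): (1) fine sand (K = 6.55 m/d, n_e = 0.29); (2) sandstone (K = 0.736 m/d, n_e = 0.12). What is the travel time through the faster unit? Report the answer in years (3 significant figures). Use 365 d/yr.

Unit 1 (fine sand): v = 6.55×0.0048/0.29 = 0.1084 m/d, t = 1050/0.1084 = 9685 d
Unit 2 (sandstone): v = 0.736×0.0048/0.12 = 0.02944 m/d, t = 1050/0.02944 = 35670 d
Faster: 9685 d / 365 = 26.5 yr

26.5 years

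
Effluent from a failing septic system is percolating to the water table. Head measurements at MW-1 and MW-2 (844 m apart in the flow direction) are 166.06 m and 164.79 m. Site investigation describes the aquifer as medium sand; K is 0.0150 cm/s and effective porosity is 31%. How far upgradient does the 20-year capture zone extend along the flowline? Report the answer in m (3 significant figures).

Hydraulic gradient i = (166.06 − 164.79) / 844 = 1.27 / 844 = 0.001505
K = 0.0150 cm/s × 864 = 12.96 m/d
Darcy flux q = K·i = 12.96 × 0.001505 = 0.01950 m/d
Average linear velocity = 0.01950 / 0.31 = 0.06291 m/d
T = 20 yr × 365 = 7300 d
L = v × T = 0.06291 × 7300 = 459.2 m

459 m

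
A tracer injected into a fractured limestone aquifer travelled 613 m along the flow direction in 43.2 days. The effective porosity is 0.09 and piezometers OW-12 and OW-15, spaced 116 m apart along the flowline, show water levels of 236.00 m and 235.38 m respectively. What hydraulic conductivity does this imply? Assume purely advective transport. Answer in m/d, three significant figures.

Hydraulic gradient i = (236.00 − 235.38) / 116 = 0.62 / 116 = 0.005345
v = L / t = 613 / 43.2 = 14.19 m/d
K = v · n / i = 14.19 × 0.09 / 0.005345 = 239 m/d

239 m/d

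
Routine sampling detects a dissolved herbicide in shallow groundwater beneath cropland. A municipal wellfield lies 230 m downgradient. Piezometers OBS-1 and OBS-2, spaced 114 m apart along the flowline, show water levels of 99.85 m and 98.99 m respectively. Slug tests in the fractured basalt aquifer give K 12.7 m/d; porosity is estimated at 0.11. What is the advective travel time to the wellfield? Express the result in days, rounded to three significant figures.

264 days

Hydraulic gradient i = (99.85 − 98.99) / 114 = 0.86 / 114 = 0.007544
Specific discharge q = 12.7 × 0.007544 = 0.09581 m/d
Average linear velocity = 0.09581 / 0.11 = 0.8710 m/d
t = L / v = 230 / 0.8710 = 264.1 d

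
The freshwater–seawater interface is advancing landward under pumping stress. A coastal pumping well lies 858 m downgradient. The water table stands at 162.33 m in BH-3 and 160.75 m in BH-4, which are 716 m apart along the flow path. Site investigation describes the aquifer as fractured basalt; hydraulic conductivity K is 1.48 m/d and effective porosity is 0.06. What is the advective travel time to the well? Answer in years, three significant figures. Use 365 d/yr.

43.2 years

Hydraulic gradient i = (162.33 − 160.75) / 716 = 1.58 / 716 = 0.002207
Specific discharge q = 1.48 × 0.002207 = 0.003266 m/d
Seepage velocity v = q / n = 0.003266 / 0.06 = 0.05443 m/d
t = L / v = 858 / 0.05443 = 15760 d
   = 15760 / 365 = 43.2 yr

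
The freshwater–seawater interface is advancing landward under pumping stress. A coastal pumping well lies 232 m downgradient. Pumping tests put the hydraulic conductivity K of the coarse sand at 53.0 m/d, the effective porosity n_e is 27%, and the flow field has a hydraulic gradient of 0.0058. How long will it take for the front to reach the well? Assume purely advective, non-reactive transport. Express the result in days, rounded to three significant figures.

Darcy flux q = K·i = 53.0 × 0.0058 = 0.3074 m/d
Average linear velocity = 0.3074 / 0.27 = 1.139 m/d
t = L / v = 232 / 1.139 = 203.8 d

204 days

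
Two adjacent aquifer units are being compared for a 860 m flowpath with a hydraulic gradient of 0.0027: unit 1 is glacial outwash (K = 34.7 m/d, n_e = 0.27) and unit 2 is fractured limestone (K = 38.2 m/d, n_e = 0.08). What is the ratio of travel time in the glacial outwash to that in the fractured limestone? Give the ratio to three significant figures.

3.72

Unit 1 (glacial outwash): v = 34.7×0.0027/0.27 = 0.3470 m/d, t = 860/0.3470 = 2478 d
Unit 2 (fractured limestone): v = 38.2×0.0027/0.08 = 1.289 m/d, t = 860/1.289 = 667.1 d
t(glacial outwash) / t(fractured limestone) = 2478/667.1 = 3.72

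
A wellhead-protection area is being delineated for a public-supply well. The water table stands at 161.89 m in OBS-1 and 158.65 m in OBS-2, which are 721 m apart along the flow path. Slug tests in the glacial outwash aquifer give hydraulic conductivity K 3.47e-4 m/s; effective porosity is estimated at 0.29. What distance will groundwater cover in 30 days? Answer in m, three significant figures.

Hydraulic gradient i = (161.89 − 158.65) / 721 = 3.24 / 721 = 0.004494
K = 3.47e-4 m/s × 86400 s/d = 29.98 m/d
q = Ki = 29.98 × 0.004494 = 0.1347 m/d
Average linear velocity = 0.1347 / 0.29 = 0.4646 m/d
L = v × T = 0.4646 × 30 = 13.94 m

13.9 m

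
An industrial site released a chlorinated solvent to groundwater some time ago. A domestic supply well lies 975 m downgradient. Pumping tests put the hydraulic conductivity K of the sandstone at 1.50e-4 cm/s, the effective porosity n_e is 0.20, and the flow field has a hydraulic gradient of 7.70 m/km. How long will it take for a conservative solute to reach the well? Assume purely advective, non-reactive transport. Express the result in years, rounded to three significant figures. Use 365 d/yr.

K = 1.50e-4 cm/s × 864 = 0.1296 m/d
Specific discharge q = 0.1296 × 0.0077 = 9.979e-4 m/d
Average linear velocity = 9.979e-4 / 0.20 = 0.004990 m/d
t = L / v = 975 / 0.004990 = 195400 d
   = 195400 / 365 = 535 yr

535 years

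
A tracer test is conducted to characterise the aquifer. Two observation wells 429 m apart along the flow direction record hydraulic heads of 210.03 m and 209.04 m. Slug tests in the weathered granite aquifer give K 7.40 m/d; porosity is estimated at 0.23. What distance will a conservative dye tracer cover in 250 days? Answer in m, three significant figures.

18.6 m

Hydraulic gradient i = (210.03 − 209.04) / 429 = 0.99 / 429 = 0.002308
Darcy flux q = K·i = 7.40 × 0.002308 = 0.01708 m/d
Average linear velocity = 0.01708 / 0.23 = 0.07425 m/d
L = v × T = 0.07425 × 250 = 18.56 m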